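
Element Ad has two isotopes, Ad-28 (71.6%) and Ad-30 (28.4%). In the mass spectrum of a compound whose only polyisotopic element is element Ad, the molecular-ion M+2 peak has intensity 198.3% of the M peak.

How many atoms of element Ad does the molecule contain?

The M+2/M ratio from n Ad atoms is n · q/p = n · 0.284/0.716.
n = 1.983 × 0.716/0.284 = 5.00 ≈ 5

5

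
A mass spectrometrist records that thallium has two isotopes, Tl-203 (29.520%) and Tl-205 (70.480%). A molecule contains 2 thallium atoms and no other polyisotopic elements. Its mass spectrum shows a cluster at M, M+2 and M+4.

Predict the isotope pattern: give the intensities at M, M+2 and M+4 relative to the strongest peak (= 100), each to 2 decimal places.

17.54 : 83.77 : 100.00

Each Tl atom is independently Tl-203 (p = 0.29520) or Tl-205 (q = 0.70480); the cluster is the binomial expansion (p + q)^2.
P(M) = 0.29520^2 = 0.087143
P(M+2) = 2 × 0.29520^1 × 0.70480^1 = 0.416114
P(M+4) = 0.70480^2 = 0.496743
The M+4 peak is largest (0.496743); scaling to 100 gives 17.54 : 83.77 : 100.00.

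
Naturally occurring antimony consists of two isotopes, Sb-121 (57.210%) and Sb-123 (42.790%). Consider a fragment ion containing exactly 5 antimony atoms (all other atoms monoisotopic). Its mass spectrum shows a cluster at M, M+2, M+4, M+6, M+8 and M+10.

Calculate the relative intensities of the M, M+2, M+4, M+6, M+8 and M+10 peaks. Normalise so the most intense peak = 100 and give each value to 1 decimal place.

The 5 Sb atoms are independent, so intensities follow the terms of (0.57210 + 0.42790)^5.
P(M) = 0.57210^5 = 0.061286
P(M+2) = 5 × 0.57210^4 × 0.42790^1 = 0.229192
P(M+4) = 10 × 0.57210^3 × 0.42790^2 = 0.342847
P(M+6) = 10 × 0.57210^2 × 0.42790^3 = 0.256431
P(M+8) = 5 × 0.57210^1 × 0.42790^4 = 0.095898
P(M+10) = 0.42790^5 = 0.014345
The M+4 peak is largest (0.342847); scaling to 100 gives 17.9 : 66.8 : 100.0 : 74.8 : 28.0 : 4.2.

17.9 : 66.8 : 100.0 : 74.8 : 28.0 : 4.2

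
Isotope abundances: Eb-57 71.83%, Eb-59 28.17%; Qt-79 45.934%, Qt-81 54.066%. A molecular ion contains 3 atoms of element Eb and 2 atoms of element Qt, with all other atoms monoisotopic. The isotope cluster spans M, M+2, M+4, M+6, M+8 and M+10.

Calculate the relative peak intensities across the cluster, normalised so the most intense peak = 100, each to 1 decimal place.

Element Eb pattern (n=3): 0.3706104 : 0.43603348 : 0.17100185 : 0.02235427
Element Qt pattern (n=2): 0.21099324 : 0.49669353 : 0.29231324
Convolve the two distributions (both contribute in 2-u steps):
  M: 0.3706104×0.21099324 = 0.078196
  M+2: 0.3706104×0.49669353 + 0.43603348×0.21099324 = 0.276080
  M+4: 0.3706104×0.29231324 + 0.43603348×0.49669353 + 0.17100185×0.21099324 = 0.360990
  M+6: 0.43603348×0.29231324 + 0.17100185×0.49669353 + 0.02235427×0.21099324 = 0.217110
  M+8: 0.17100185×0.29231324 + 0.02235427×0.49669353 = 0.061089
  M+10: 0.02235427×0.29231324 = 0.006534
Scale to base peak (0.360990) = 100: 21.7 : 76.5 : 100.0 : 60.1 : 16.9 : 1.8

21.7 : 76.5 : 100.0 : 60.1 : 16.9 : 1.8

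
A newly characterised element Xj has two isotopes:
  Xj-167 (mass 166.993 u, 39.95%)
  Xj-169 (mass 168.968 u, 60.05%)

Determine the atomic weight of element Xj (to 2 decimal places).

Weight each isotope mass by its fractional abundance: 0.3995 × 166.993 + 0.6005 × 168.968
= 66.7137 + 101.4653 = 168.1790 u

168.18 u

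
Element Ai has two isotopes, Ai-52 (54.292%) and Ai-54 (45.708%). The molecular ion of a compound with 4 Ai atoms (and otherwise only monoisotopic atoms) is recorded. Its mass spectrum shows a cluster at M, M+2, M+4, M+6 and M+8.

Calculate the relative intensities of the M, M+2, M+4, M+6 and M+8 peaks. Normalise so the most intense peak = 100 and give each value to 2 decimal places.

Each Ai atom is independently Ai-52 (p = 0.54292) or Ai-54 (q = 0.45708); the cluster is the binomial expansion (p + q)^4.
P(M) = 0.54292^4 = 0.086885
P(M+2) = 4 × 0.54292^3 × 0.45708^1 = 0.292590
P(M+4) = 6 × 0.54292^2 × 0.45708^2 = 0.369494
P(M+6) = 4 × 0.54292^1 × 0.45708^3 = 0.207383
P(M+8) = 0.45708^4 = 0.043648
The M+4 peak is largest (0.369494); scaling to 100 gives 23.51 : 79.19 : 100.00 : 56.13 : 11.81.

23.51 : 79.19 : 100.00 : 56.13 : 11.81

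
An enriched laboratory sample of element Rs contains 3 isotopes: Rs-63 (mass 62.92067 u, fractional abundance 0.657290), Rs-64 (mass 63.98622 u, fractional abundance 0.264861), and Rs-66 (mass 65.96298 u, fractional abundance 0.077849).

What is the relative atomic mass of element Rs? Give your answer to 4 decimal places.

Average mass = Σ (abundance × isotope mass) = 0.657290 × 62.92067 + 0.264861 × 63.98622 + 0.077849 × 65.96298
= 41.357127 + 16.947454 + 5.135152 = 63.439733 u

63.4397 u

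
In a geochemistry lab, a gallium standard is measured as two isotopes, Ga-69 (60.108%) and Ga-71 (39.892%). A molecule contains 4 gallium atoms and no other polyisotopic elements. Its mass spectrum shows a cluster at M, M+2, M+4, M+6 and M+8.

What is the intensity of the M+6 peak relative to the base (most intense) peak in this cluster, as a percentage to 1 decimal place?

44.0%

Binomial terms of (0.60108 + 0.39892)^4: M 0.1305, M+2 0.3465, M+4 0.3450, M+6 0.1526, M+8 0.0253 → M+2 is the base peak.
P(M+2) = C(4,1) × 0.60108^3 × 0.39892^1 = 4 × 0.2171685 × 0.39892 = 0.346531 (base)
P(M+6) = C(4,3) × 0.60108^1 × 0.39892^3 = 4 × 0.60108 × 0.063483 = 0.152633
Relative intensity = 0.152633 / 0.346531 × 100 = 44.0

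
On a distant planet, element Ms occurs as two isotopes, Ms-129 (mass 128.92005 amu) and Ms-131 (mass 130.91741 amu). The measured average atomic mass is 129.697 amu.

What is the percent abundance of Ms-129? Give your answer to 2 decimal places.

With x = fraction of Ms-129 (so Ms-131 is 1 − x):
128.92005·x + 130.91741·(1 − x) = 129.697
(128.92005 − 130.91741)·x = 129.697 − 130.91741
x = -1.22041 / -1.99736 = 0.61101 → 61.10% Ms-129, 38.90% Ms-131.

61.10%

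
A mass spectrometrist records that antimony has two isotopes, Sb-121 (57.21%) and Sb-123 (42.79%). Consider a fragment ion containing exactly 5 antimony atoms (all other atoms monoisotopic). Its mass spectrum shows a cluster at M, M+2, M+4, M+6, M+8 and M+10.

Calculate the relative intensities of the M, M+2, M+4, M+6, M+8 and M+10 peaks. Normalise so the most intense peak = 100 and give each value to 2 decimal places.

The 5 Sb atoms are independent, so intensities follow the terms of (0.5721 + 0.4279)^5.
P(M) = 0.5721^5 = 0.061286
P(M+2) = 5 × 0.5721^4 × 0.4279^1 = 0.229192
P(M+4) = 10 × 0.5721^3 × 0.4279^2 = 0.342847
P(M+6) = 10 × 0.5721^2 × 0.4279^3 = 0.256431
P(M+8) = 5 × 0.5721^1 × 0.4279^4 = 0.095898
P(M+10) = 0.4279^5 = 0.014345
The M+4 peak is largest (0.342847); scaling to 100 gives 17.88 : 66.85 : 100.00 : 74.79 : 27.97 : 4.18.

17.88 : 66.85 : 100.00 : 74.79 : 27.97 : 4.18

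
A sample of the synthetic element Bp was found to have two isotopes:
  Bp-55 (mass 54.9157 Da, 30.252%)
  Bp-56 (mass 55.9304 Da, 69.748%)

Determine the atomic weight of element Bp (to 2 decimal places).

The abundance-weighted mean is 0.30252 × 54.9157 + 0.69748 × 55.9304
= 16.61310 + 39.01034 = 55.62344 Da

55.62 Da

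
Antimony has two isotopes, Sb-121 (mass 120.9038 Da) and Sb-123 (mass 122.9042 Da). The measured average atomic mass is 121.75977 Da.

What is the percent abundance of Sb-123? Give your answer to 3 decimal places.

42.790%

Let x be the fractional abundance of Sb-121; then Sb-123 has abundance 1 − x.
120.9038·x + 122.9042·(1 − x) = 121.75977
(120.9038 − 122.9042)·x = 121.75977 − 122.9042
x = -1.14443 / -2.0004 = 0.57210 → 57.210% Sb-121, 42.790% Sb-123.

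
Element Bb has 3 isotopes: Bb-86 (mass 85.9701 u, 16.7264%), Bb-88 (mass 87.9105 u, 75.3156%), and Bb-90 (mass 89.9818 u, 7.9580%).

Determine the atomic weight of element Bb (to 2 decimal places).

87.75 u

Average mass = Σ (abundance × isotope mass) = 0.167264 × 85.9701 + 0.753156 × 87.9105 + 0.079580 × 89.9818
= 14.37970 + 66.21032 + 7.16075 = 87.75077 u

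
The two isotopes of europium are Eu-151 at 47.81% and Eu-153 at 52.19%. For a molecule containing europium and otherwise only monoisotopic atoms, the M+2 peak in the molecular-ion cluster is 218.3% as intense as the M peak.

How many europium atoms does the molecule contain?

2

With n Eu atoms, P(M+2)/P(M) = C(n,1)·p^(n−1)q / p^n = n·q/p = n · 0.5219/0.4781.
n = 2.183 × 0.4781/0.5219 = 2.00 ≈ 2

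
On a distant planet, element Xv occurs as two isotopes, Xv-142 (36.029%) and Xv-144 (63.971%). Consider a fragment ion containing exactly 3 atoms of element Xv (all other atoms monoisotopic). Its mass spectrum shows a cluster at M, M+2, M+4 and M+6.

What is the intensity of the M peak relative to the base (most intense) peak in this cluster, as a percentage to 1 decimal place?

10.6%

Binomial terms of (0.36029 + 0.63971)^3: M 0.0468, M+2 0.2491, M+4 0.4423, M+6 0.2618 → M+4 is the base peak.
P(M+4) = C(3,2) × 0.36029^1 × 0.63971^2 = 3 × 0.36029 × 0.40922888 = 0.442323 (base)
P(M) = C(3,0) × 0.36029^3 × 0.63971^0 = 1 × 0.04676884 × 1.0000 = 0.046769
Relative intensity = 0.046769 / 0.442323 × 100 = 10.6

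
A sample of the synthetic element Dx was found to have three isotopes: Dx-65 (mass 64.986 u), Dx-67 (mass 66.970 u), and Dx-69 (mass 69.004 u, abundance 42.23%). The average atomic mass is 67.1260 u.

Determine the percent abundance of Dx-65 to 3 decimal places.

35.431%

The remaining 57.77% is split between Dx-65 (fraction x) and Dx-67 (fraction 0.5777 − x).
Substituting: 64.986x + 66.970(0.5777 − x) = 37.9856108
(64.986 − 66.970)x = -0.7029582  ⇒  x = 0.35431, y = 0.22339
Dx-65: 35.431%, Dx-67: 22.339%.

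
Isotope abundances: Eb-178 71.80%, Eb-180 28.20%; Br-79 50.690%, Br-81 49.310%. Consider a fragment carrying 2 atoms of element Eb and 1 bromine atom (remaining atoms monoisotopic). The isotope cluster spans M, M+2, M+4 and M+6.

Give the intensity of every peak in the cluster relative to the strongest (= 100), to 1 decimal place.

Element Eb pattern (n=2): 0.515524 : 0.404952 : 0.079524
Bromine pattern (n=1): 0.5069 : 0.4931
Convolve the two distributions (both contribute in 2-u steps):
  M: 0.515524×0.5069 = 0.261319
  M+2: 0.515524×0.4931 + 0.404952×0.5069 = 0.459475
  M+4: 0.404952×0.4931 + 0.079524×0.5069 = 0.239993
  M+6: 0.079524×0.4931 = 0.039213
Scale to base peak (0.459475) = 100: 56.9 : 100.0 : 52.2 : 8.5

56.9 : 100.0 : 52.2 : 8.5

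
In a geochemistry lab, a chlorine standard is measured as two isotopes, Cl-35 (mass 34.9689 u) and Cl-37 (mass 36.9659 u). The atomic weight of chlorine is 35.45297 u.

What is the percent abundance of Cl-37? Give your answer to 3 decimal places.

With x = fraction of Cl-35 (so Cl-37 is 1 − x):
34.9689·x + 36.9659·(1 − x) = 35.45297
(34.9689 − 36.9659)·x = 35.45297 − 36.9659
x = -1.51293 / -1.9970 = 0.75760 → 75.760% Cl-35, 24.240% Cl-37.

24.240%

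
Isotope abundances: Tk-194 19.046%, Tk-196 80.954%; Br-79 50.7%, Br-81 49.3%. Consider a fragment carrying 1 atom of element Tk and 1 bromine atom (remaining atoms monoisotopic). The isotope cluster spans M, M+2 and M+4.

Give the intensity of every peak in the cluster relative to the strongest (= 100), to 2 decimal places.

19.15 : 100.00 : 79.13

Element Tk pattern (n=1): 0.19046 : 0.80954
Bromine pattern (n=1): 0.5070 : 0.4930
Convolve the two distributions (both contribute in 2-u steps):
  M: 0.19046×0.5070 = 0.096563
  M+2: 0.19046×0.4930 + 0.80954×0.5070 = 0.504334
  M+4: 0.80954×0.4930 = 0.399103
Scale to base peak (0.504334) = 100: 19.15 : 100.00 : 79.13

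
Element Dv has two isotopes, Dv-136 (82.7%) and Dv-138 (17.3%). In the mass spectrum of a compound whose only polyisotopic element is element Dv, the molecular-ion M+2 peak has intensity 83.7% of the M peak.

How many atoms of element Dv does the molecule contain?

The M+2/M ratio from n Dv atoms is n · q/p = n · 0.173/0.827.
n = 0.837 × 0.827/0.173 = 4.00 ≈ 4

4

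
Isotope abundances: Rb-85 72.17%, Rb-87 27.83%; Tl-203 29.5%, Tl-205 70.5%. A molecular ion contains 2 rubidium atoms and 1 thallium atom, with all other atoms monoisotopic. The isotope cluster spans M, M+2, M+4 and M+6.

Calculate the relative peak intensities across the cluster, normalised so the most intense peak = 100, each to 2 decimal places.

31.63 : 100.00 : 63.01 : 11.24

Rubidium pattern (n=2): 0.52085089 : 0.40169822 : 0.07745089
Thallium pattern (n=1): 0.2950 : 0.7050
Convolve the two distributions (both contribute in 2-u steps):
  M: 0.52085089×0.2950 = 0.153651
  M+2: 0.52085089×0.7050 + 0.40169822×0.2950 = 0.485701
  M+4: 0.40169822×0.7050 + 0.07745089×0.2950 = 0.306045
  M+6: 0.07745089×0.7050 = 0.054603
Scale to base peak (0.485701) = 100: 31.63 : 100.00 : 63.01 : 11.24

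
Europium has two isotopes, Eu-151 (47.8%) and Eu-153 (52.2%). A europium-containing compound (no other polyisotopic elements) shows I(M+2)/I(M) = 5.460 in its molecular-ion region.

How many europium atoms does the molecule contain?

5

With n Eu atoms, P(M+2)/P(M) = C(n,1)·p^(n−1)q / p^n = n·q/p = n · 0.522/0.478.
n = 5.460 × 0.478/0.522 = 5.00 ≈ 5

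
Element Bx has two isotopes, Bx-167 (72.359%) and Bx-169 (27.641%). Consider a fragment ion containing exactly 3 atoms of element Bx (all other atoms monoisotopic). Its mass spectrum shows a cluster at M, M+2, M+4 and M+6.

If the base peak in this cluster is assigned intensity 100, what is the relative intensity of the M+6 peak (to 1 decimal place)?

Binomial terms of (0.72359 + 0.27641)^3: M 0.3789, M+2 0.4342, M+4 0.1659, M+6 0.0211 → M+2 is the base peak.
P(M+2) = C(3,1) × 0.72359^2 × 0.27641^1 = 3 × 0.52358249 × 0.27641 = 0.434170 (base)
P(M+6) = C(3,3) × 0.72359^0 × 0.27641^3 = 1 × 1.0000 × 0.02111841 = 0.021118
Relative intensity = 0.021118 / 0.434170 × 100 = 4.9

4.9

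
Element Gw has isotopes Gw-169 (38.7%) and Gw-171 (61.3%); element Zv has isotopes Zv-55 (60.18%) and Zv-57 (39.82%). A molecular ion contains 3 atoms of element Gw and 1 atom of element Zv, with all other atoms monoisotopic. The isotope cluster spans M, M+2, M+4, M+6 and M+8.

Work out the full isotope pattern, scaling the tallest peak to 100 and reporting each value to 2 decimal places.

9.37 : 50.73 : 100.00 : 83.91 : 24.64

Element Gw pattern (n=3): 0.0579606 : 0.27542519 : 0.43626781 : 0.2303464
Element Zv pattern (n=1): 0.6018 : 0.3982
Convolve the two distributions (both contribute in 2-u steps):
  M: 0.0579606×0.6018 = 0.034881
  M+2: 0.0579606×0.3982 + 0.27542519×0.6018 = 0.188831
  M+4: 0.27542519×0.3982 + 0.43626781×0.6018 = 0.372220
  M+6: 0.43626781×0.3982 + 0.2303464×0.6018 = 0.312344
  M+8: 0.2303464×0.3982 = 0.091724
Scale to base peak (0.372220) = 100: 9.37 : 50.73 : 100.00 : 83.91 : 24.64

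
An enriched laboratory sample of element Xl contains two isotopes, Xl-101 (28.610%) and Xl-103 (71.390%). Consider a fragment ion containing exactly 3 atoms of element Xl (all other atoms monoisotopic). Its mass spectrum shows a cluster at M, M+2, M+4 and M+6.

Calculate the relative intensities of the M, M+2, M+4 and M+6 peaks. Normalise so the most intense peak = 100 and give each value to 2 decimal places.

5.35 : 40.08 : 100.00 : 83.18

Expanding (0.28610 + 0.71390)^3:
P(M) = 0.28610^3 = 0.023418
P(M+2) = 3 × 0.28610^2 × 0.71390^1 = 0.175305
P(M+4) = 3 × 0.28610^1 × 0.71390^2 = 0.437435
P(M+6) = 0.71390^3 = 0.363841
The M+4 peak is largest (0.437435); scaling to 100 gives 5.35 : 40.08 : 100.00 : 83.18.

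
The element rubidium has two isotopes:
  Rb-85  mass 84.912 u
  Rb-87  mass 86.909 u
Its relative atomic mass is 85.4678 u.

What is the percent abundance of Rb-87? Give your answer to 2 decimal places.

27.83%

Let x be the fractional abundance of Rb-85; then Rb-87 has abundance 1 − x.
84.912·x + 86.909·(1 − x) = 85.4678
(84.912 − 86.909)·x = 85.4678 − 86.909
x = -1.4412 / -1.997 = 0.72168 → 72.17% Rb-85, 27.83% Rb-87.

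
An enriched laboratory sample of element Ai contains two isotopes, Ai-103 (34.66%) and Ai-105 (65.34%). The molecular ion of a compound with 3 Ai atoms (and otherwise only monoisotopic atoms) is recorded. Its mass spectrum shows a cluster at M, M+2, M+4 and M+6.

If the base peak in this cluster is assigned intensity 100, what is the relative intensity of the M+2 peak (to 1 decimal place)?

53.0

Term probabilities: M 0.0416, M+2 0.2355, M+4 0.4439, M+6 0.2790. Base peak = M+4.
P(M+4) = C(3,2) × 0.3466^1 × 0.6534^2 = 3 × 0.3466 × 0.42693156 = 0.443923 (base)
P(M+2) = C(3,1) × 0.3466^2 × 0.6534^1 = 3 × 0.12013156 × 0.6534 = 0.235482
Relative intensity = 0.235482 / 0.443923 × 100 = 53.0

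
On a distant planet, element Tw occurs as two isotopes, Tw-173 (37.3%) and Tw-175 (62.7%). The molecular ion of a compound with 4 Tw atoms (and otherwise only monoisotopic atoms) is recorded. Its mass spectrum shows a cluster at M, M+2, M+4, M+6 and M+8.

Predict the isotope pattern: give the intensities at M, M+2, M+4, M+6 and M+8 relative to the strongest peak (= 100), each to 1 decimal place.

5.3 : 35.4 : 89.2 : 100.0 : 42.0

Each Tw atom is independently Tw-173 (p = 0.373) or Tw-175 (q = 0.627); the cluster is the binomial expansion (p + q)^4.
P(M) = 0.373^4 = 0.019357
P(M+2) = 4 × 0.373^3 × 0.627^1 = 0.130153
P(M+4) = 6 × 0.373^2 × 0.627^2 = 0.328174
P(M+6) = 4 × 0.373^1 × 0.627^3 = 0.367766
P(M+8) = 0.627^4 = 0.154550
The M+6 peak is largest (0.367766); scaling to 100 gives 5.3 : 35.4 : 89.2 : 100.0 : 42.0.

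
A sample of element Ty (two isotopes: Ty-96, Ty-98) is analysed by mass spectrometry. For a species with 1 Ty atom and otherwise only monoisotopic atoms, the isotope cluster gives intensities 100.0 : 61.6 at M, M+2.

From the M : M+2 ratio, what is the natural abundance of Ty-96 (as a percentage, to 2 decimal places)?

61.88%

If p is the fraction of Ty that is Ty-96, then I(M+2)/I(M) = [C(1,1)·p^0·(1−p)] / p^1 = 1·(1−p)/p = 61.6/100.0 = 0.6160
(1−p)/p = 0.6160/1 = 0.6160  ⇒  p = 1/(1 + 0.6160) = 0.6188
Ty-96: 61.88%, Ty-98: 38.12%.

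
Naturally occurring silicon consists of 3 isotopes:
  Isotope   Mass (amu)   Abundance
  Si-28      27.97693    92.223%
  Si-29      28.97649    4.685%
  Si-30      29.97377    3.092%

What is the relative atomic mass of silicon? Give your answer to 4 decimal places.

Ar = Σ fᵢ·mᵢ = 0.92223 × 27.97693 + 0.04685 × 28.97649 + 0.03092 × 29.97377
= 25.801164 + 1.357549 + 0.926789 = 28.085502 amu

28.0855 amu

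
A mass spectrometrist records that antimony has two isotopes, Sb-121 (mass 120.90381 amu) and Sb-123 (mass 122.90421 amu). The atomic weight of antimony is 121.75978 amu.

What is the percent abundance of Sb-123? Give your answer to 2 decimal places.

Writing the weighted mean with unknown fraction x of Sb-121:
120.90381·x + 122.90421·(1 − x) = 121.75978
(120.90381 − 122.90421)·x = 121.75978 − 122.90421
x = -1.14443 / -2.00040 = 0.57210 → 57.21% Sb-121, 42.79% Sb-123.

42.79%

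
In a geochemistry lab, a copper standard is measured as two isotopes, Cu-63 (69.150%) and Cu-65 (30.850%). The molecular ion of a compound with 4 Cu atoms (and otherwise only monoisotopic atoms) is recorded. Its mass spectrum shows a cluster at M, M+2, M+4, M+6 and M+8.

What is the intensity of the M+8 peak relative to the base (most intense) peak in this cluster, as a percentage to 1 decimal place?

Term probabilities: M 0.2286, M+2 0.4080, M+4 0.2731, M+6 0.0812, M+8 0.0091. Base peak = M+2.
P(M+2) = C(4,1) × 0.69150^3 × 0.30850^1 = 4 × 0.33065611 × 0.3085 = 0.408030 (base)
P(M+8) = C(4,4) × 0.69150^0 × 0.30850^4 = 1 × 1.0000 × 0.00905776 = 0.009058
Relative intensity = 0.009058 / 0.408030 × 100 = 2.2

2.2%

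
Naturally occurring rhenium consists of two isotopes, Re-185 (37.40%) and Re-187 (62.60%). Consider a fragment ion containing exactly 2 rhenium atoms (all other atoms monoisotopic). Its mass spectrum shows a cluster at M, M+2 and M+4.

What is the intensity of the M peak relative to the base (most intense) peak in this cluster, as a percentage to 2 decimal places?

29.87%

(0.3740 + 0.6260)^2 gives M 0.1399, M+2 0.4682, M+4 0.3919; the largest is M+2.
P(M+2) = C(2,1) × 0.3740^1 × 0.6260^1 = 2 × 0.3740 × 0.6260 = 0.468248 (base)
P(M) = C(2,0) × 0.3740^2 × 0.6260^0 = 1 × 0.139876 × 1.0000 = 0.139876
Relative intensity = 0.139876 / 0.468248 × 100 = 29.87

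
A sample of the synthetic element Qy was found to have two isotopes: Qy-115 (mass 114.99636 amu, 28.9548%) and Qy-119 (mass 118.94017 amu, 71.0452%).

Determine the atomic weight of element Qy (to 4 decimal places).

117.7982 amu

Ar = Σ fᵢ·mᵢ = 0.289548 × 114.99636 + 0.710452 × 118.94017
= 33.296966 + 84.501282 = 117.798248 amu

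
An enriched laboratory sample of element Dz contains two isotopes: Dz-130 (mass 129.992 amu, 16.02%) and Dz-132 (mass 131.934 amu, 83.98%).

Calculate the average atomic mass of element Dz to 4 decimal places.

131.6229 amu

Ar = Σ fᵢ·mᵢ = 0.1602 × 129.992 + 0.8398 × 131.934
= 20.82472 + 110.79817 = 131.62289 amu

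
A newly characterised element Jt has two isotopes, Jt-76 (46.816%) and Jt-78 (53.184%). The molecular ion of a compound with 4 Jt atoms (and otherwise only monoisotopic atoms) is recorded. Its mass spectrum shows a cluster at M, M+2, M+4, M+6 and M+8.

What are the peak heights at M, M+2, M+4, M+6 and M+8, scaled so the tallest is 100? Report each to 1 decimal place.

12.9 : 58.7 : 100.0 : 75.7 : 21.5

The 4 Jt atoms are independent, so intensities follow the terms of (0.46816 + 0.53184)^4.
P(M) = 0.46816^4 = 0.048037
P(M+2) = 4 × 0.46816^3 × 0.53184^1 = 0.218285
P(M+4) = 6 × 0.46816^2 × 0.53184^2 = 0.371965
P(M+6) = 4 × 0.46816^1 × 0.53184^3 = 0.281707
P(M+8) = 0.53184^4 = 0.080006
The M+4 peak is largest (0.371965); scaling to 100 gives 12.9 : 58.7 : 100.0 : 75.7 : 21.5.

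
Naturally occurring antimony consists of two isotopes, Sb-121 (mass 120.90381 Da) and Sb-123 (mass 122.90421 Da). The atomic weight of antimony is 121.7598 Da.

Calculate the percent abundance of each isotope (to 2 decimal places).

Sb-121: 57.21%, Sb-123: 42.79%

Writing the weighted mean with unknown fraction x of Sb-121:
120.90381·x + 122.90421·(1 − x) = 121.7598
(120.90381 − 122.90421)·x = 121.7598 − 122.90421
x = -1.14441 / -2.00040 = 0.57209 → 57.21% Sb-121, 42.79% Sb-123.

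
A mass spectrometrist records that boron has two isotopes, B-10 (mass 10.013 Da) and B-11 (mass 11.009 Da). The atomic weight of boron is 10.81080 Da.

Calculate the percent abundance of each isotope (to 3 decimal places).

Writing the weighted mean with unknown fraction x of B-10:
10.013·x + 11.009·(1 − x) = 10.81080
(10.013 − 11.009)·x = 10.81080 − 11.009
x = -0.19820 / -0.996 = 0.19900 → 19.900% B-10, 80.100% B-11.

B-10: 19.900%, B-11: 80.100%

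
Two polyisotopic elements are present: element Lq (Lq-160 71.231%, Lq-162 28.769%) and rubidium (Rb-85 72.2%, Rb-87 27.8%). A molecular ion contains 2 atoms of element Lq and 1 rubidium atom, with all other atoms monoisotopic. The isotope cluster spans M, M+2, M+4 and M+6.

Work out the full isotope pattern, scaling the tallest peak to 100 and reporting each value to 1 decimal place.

83.8 : 100.0 : 39.8 : 5.3

Element Lq pattern (n=2): 0.50738554 : 0.40984893 : 0.08276554
Rubidium pattern (n=1): 0.7220 : 0.2780
Convolve the two distributions (both contribute in 2-u steps):
  M: 0.50738554×0.7220 = 0.366332
  M+2: 0.50738554×0.2780 + 0.40984893×0.7220 = 0.436964
  M+4: 0.40984893×0.2780 + 0.08276554×0.7220 = 0.173695
  M+6: 0.08276554×0.2780 = 0.023009
Scale to base peak (0.436964) = 100: 83.8 : 100.0 : 39.8 : 5.3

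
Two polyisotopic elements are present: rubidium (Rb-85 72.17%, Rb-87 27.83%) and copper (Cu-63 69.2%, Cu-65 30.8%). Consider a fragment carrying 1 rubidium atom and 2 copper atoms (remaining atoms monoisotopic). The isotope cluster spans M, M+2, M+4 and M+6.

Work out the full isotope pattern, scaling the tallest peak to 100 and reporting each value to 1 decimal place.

Rubidium pattern (n=1): 0.7217 : 0.2783
Copper pattern (n=2): 0.478864 : 0.426272 : 0.094864
Convolve the two distributions (both contribute in 2-u steps):
  M: 0.7217×0.478864 = 0.345596
  M+2: 0.7217×0.426272 + 0.2783×0.478864 = 0.440908
  M+4: 0.7217×0.094864 + 0.2783×0.426272 = 0.187095
  M+6: 0.2783×0.094864 = 0.026401
Scale to base peak (0.440908) = 100: 78.4 : 100.0 : 42.4 : 6.0

78.4 : 100.0 : 42.4 : 6.0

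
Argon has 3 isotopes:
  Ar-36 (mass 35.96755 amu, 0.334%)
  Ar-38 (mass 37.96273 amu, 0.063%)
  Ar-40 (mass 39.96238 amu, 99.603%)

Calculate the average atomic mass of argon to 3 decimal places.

The abundance-weighted mean is 0.00334 × 35.96755 + 0.00063 × 37.96273 + 0.99603 × 39.96238
= 0.120132 + 0.023917 + 39.803729 = 39.947778 amu

39.948 amu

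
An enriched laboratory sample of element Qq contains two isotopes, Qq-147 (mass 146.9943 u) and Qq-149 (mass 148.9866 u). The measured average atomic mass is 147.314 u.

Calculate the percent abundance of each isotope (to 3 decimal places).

Qq-147: 83.953%, Qq-149: 16.047%

With x = fraction of Qq-147 (so Qq-149 is 1 − x):
146.9943·x + 148.9866·(1 − x) = 147.314
(146.9943 − 148.9866)·x = 147.314 − 148.9866
x = -1.6726 / -1.9923 = 0.83953 → 83.953% Qq-147, 16.047% Qq-149.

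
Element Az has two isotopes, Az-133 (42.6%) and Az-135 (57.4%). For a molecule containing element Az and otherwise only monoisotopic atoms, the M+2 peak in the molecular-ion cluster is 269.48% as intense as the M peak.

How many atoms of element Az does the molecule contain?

For n independent Az atoms, I(M+2)/I(M) = n · (abundance Az-135) / (abundance Az-133) = n · 0.574/0.426.
n = 2.6948 × 0.426/0.574 = 2.00 ≈ 2

2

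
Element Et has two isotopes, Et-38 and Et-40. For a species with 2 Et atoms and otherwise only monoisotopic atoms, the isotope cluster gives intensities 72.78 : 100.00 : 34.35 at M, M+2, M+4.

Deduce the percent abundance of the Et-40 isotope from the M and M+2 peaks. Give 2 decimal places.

If p is the fraction of Et that is Et-38, then I(M+2)/I(M) = [C(2,1)·p^1·(1−p)] / p^2 = 2·(1−p)/p = 100.00/72.78 = 1.3740
(1−p)/p = 1.3740/2 = 0.6870  ⇒  p = 1/(1 + 0.6870) = 0.5928
Et-38: 59.28%, Et-40: 40.72%.

40.72%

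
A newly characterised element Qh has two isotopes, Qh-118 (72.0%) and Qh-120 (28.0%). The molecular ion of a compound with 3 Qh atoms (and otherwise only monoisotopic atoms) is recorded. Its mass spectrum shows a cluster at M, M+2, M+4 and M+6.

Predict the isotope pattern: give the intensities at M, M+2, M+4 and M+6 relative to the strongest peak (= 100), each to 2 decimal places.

85.71 : 100.00 : 38.89 : 5.04

Each Qh atom is independently Qh-118 (p = 0.720) or Qh-120 (q = 0.280); the cluster is the binomial expansion (p + q)^3.
P(M) = 0.720^3 = 0.373248
P(M+2) = 3 × 0.720^2 × 0.280^1 = 0.435456
P(M+4) = 3 × 0.720^1 × 0.280^2 = 0.169344
P(M+6) = 0.280^3 = 0.021952
The M+2 peak is largest (0.435456); scaling to 100 gives 85.71 : 100.00 : 38.89 : 5.04.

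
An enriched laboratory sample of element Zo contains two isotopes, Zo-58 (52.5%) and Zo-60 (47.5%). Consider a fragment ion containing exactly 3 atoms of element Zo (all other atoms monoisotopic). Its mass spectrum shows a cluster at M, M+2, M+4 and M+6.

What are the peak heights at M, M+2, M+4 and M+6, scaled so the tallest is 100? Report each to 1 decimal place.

36.8 : 100.0 : 90.5 : 27.3

The 3 Zo atoms are independent, so intensities follow the terms of (0.525 + 0.475)^3.
P(M) = 0.525^3 = 0.144703
P(M+2) = 3 × 0.525^2 × 0.475^1 = 0.392766
P(M+4) = 3 × 0.525^1 × 0.475^2 = 0.355359
P(M+6) = 0.475^3 = 0.107172
The M+2 peak is largest (0.392766); scaling to 100 gives 36.8 : 100.0 : 90.5 : 27.3.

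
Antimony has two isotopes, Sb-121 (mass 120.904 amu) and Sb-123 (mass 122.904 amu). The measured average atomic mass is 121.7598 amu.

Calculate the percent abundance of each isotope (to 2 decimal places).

Writing the weighted mean with unknown fraction x of Sb-121:
120.904·x + 122.904·(1 − x) = 121.7598
(120.904 − 122.904)·x = 121.7598 − 122.904
x = -1.1442 / -2.000 = 0.57210 → 57.21% Sb-121, 42.79% Sb-123.

Sb-121: 57.21%, Sb-123: 42.79%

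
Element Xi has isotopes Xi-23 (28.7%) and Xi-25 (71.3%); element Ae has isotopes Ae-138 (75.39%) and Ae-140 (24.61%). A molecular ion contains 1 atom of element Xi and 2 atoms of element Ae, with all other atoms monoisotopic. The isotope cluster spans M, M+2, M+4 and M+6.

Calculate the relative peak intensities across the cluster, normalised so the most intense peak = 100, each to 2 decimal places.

31.88 : 100.00 : 55.10 : 8.44

Element Xi pattern (n=1): 0.2870 : 0.7130
Element Ae pattern (n=2): 0.56836521 : 0.37106958 : 0.06056521
Convolve the two distributions (both contribute in 2-u steps):
  M: 0.2870×0.56836521 = 0.163121
  M+2: 0.2870×0.37106958 + 0.7130×0.56836521 = 0.511741
  M+4: 0.2870×0.06056521 + 0.7130×0.37106958 = 0.281955
  M+6: 0.7130×0.06056521 = 0.043183
Scale to base peak (0.511741) = 100: 31.88 : 100.00 : 55.10 : 8.44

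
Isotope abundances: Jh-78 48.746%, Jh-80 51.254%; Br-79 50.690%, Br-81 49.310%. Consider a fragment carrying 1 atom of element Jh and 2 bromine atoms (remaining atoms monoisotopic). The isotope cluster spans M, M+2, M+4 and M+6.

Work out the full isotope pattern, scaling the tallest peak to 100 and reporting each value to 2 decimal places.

33.37 : 100.00 : 99.83 : 33.20

Element Jh pattern (n=1): 0.48746 : 0.51254
Bromine pattern (n=2): 0.25694761 : 0.49990478 : 0.24314761
Convolve the two distributions (both contribute in 2-u steps):
  M: 0.48746×0.25694761 = 0.125252
  M+2: 0.48746×0.49990478 + 0.51254×0.25694761 = 0.375380
  M+4: 0.48746×0.24314761 + 0.51254×0.49990478 = 0.374746
  M+6: 0.51254×0.24314761 = 0.124623
Scale to base peak (0.375380) = 100: 33.37 : 100.00 : 99.83 : 33.20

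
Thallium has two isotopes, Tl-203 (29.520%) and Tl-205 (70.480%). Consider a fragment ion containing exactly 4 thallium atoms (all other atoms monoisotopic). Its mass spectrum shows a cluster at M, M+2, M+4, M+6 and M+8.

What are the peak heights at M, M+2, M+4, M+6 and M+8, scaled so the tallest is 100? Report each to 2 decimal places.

1.84 : 17.54 : 62.83 : 100.00 : 59.69

Each Tl atom is independently Tl-203 (p = 0.29520) or Tl-205 (q = 0.70480); the cluster is the binomial expansion (p + q)^4.
P(M) = 0.29520^4 = 0.007594
P(M+2) = 4 × 0.29520^3 × 0.70480^1 = 0.072523
P(M+4) = 6 × 0.29520^2 × 0.70480^2 = 0.259726
P(M+6) = 4 × 0.29520^1 × 0.70480^3 = 0.413403
P(M+8) = 0.70480^4 = 0.246754
The M+6 peak is largest (0.413403); scaling to 100 gives 1.84 : 17.54 : 62.83 : 100.00 : 59.69.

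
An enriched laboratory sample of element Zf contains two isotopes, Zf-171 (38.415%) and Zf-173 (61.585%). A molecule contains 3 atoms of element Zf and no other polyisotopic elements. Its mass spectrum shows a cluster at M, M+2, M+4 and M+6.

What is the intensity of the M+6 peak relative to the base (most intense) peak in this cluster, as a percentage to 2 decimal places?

53.44%

(0.38415 + 0.61585)^3 gives M 0.0567, M+2 0.2726, M+4 0.4371, M+6 0.2336; the largest is M+4.
P(M+4) = C(3,2) × 0.38415^1 × 0.61585^2 = 3 × 0.38415 × 0.37927122 = 0.437091 (base)
P(M+6) = C(3,3) × 0.38415^0 × 0.61585^3 = 1 × 1.0000 × 0.23357418 = 0.233574
Relative intensity = 0.233574 / 0.437091 × 100 = 53.44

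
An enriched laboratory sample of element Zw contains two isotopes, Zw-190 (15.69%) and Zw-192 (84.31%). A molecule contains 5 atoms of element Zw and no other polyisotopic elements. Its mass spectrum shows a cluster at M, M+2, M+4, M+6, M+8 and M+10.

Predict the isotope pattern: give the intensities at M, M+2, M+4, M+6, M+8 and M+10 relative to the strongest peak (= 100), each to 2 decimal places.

Each Zw atom is independently Zw-190 (p = 0.1569) or Zw-192 (q = 0.8431); the cluster is the binomial expansion (p + q)^5.
P(M) = 0.1569^5 = 0.000095
P(M+2) = 5 × 0.1569^4 × 0.8431^1 = 0.002555
P(M+4) = 10 × 0.1569^3 × 0.8431^2 = 0.027455
P(M+6) = 10 × 0.1569^2 × 0.8431^3 = 0.147531
P(M+8) = 5 × 0.1569^1 × 0.8431^4 = 0.396378
P(M+10) = 0.8431^5 = 0.425986
The M+10 peak is largest (0.425986); scaling to 100 gives 0.02 : 0.60 : 6.45 : 34.63 : 93.05 : 100.00.

0.02 : 0.60 : 6.45 : 34.63 : 93.05 : 100.00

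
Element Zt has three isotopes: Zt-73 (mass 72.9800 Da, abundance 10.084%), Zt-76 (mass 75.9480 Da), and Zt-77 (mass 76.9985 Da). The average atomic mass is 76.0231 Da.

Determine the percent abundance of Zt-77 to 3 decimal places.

The remaining 89.916% is split between Zt-76 (fraction x) and Zt-77 (fraction 0.89916 − x).
Substituting: 75.9480x + 76.9985(0.89916 − x) = 68.6637968
(75.9480 − 76.9985)x = -0.57017446  ⇒  x = 0.54276, y = 0.35640
Zt-76: 54.276%, Zt-77: 35.640%.

35.640%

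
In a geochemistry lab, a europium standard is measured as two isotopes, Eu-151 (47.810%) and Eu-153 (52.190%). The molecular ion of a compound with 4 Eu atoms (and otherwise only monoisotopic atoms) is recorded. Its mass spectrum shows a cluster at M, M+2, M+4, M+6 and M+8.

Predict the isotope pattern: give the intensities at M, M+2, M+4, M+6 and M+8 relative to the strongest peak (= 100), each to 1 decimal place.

Each Eu atom is independently Eu-151 (p = 0.47810) or Eu-153 (q = 0.52190); the cluster is the binomial expansion (p + q)^4.
P(M) = 0.47810^4 = 0.052249
P(M+2) = 4 × 0.47810^3 × 0.52190^1 = 0.228141
P(M+4) = 6 × 0.47810^2 × 0.52190^2 = 0.373563
P(M+6) = 4 × 0.47810^1 × 0.52190^3 = 0.271857
P(M+8) = 0.52190^4 = 0.074191
The M+4 peak is largest (0.373563); scaling to 100 gives 14.0 : 61.1 : 100.0 : 72.8 : 19.9.

14.0 : 61.1 : 100.0 : 72.8 : 19.9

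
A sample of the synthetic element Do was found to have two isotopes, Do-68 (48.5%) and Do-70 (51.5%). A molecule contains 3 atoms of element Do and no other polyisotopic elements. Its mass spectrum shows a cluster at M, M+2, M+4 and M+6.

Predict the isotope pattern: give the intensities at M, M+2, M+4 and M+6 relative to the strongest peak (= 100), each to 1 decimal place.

Expanding (0.485 + 0.515)^3:
P(M) = 0.485^3 = 0.114084
P(M+2) = 3 × 0.485^2 × 0.515^1 = 0.363423
P(M+4) = 3 × 0.485^1 × 0.515^2 = 0.385902
P(M+6) = 0.515^3 = 0.136591
The M+4 peak is largest (0.385902); scaling to 100 gives 29.6 : 94.2 : 100.0 : 35.4.

29.6 : 94.2 : 100.0 : 35.4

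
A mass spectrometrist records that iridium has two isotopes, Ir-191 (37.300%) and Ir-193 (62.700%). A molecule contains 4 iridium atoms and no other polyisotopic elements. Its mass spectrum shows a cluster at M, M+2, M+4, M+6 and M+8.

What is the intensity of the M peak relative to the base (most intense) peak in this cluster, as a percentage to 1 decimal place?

5.3%

Binomial terms of (0.37300 + 0.62700)^4: M 0.0194, M+2 0.1302, M+4 0.3282, M+6 0.3678, M+8 0.1546 → M+6 is the base peak.
P(M+6) = C(4,3) × 0.37300^1 × 0.62700^3 = 4 × 0.3730 × 0.24649188 = 0.367766 (base)
P(M) = C(4,0) × 0.37300^4 × 0.62700^0 = 1 × 0.01935688 × 1.0000 = 0.019357
Relative intensity = 0.019357 / 0.367766 × 100 = 5.3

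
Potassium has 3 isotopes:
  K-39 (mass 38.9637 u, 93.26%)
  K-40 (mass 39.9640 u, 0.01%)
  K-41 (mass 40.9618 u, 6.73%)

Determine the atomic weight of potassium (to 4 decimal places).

Weight each isotope mass by its fractional abundance: 0.9326 × 38.9637 + 0.0001 × 39.9640 + 0.0673 × 40.9618
= 36.33755 + 0.00400 + 2.75673 = 39.09828 u

39.0983 u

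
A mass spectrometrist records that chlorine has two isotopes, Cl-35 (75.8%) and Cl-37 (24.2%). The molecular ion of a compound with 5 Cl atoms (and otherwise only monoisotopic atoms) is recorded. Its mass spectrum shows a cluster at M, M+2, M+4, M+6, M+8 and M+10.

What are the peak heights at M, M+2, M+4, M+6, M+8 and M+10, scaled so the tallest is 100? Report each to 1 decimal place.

Each Cl atom is independently Cl-35 (p = 0.758) or Cl-37 (q = 0.242); the cluster is the binomial expansion (p + q)^5.
P(M) = 0.758^5 = 0.250234
P(M+2) = 5 × 0.758^4 × 0.242^1 = 0.399450
P(M+4) = 10 × 0.758^3 × 0.242^2 = 0.255058
P(M+6) = 10 × 0.758^2 × 0.242^3 = 0.081430
P(M+8) = 5 × 0.758^1 × 0.242^4 = 0.012999
P(M+10) = 0.242^5 = 0.000830
The M+2 peak is largest (0.399450); scaling to 100 gives 62.6 : 100.0 : 63.9 : 20.4 : 3.3 : 0.2.

62.6 : 100.0 : 63.9 : 20.4 : 3.3 : 0.2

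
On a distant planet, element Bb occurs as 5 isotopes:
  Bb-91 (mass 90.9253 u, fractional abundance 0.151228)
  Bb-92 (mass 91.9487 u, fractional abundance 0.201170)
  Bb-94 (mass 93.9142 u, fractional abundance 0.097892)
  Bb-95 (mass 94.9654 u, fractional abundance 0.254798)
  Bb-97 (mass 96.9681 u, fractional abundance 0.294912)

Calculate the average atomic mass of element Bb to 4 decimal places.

94.2353 u

Ar = Σ fᵢ·mᵢ = 0.151228 × 90.9253 + 0.201170 × 91.9487 + 0.097892 × 93.9142 + 0.254798 × 94.9654 + 0.294912 × 96.9681
= 13.75045 + 18.49732 + 9.19345 + 24.19699 + 28.59706 = 94.23527 u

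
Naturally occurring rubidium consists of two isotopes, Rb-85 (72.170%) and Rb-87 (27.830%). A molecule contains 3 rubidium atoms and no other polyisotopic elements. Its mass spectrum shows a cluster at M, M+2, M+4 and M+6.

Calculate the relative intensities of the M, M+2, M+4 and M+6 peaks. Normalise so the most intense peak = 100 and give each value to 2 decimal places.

Each Rb atom is independently Rb-85 (p = 0.72170) or Rb-87 (q = 0.27830); the cluster is the binomial expansion (p + q)^3.
P(M) = 0.72170^3 = 0.375898
P(M+2) = 3 × 0.72170^2 × 0.27830^1 = 0.434858
P(M+4) = 3 × 0.72170^1 × 0.27830^2 = 0.167689
P(M+6) = 0.27830^3 = 0.021555
The M+2 peak is largest (0.434858); scaling to 100 gives 86.44 : 100.00 : 38.56 : 4.96.

86.44 : 100.00 : 38.56 : 4.96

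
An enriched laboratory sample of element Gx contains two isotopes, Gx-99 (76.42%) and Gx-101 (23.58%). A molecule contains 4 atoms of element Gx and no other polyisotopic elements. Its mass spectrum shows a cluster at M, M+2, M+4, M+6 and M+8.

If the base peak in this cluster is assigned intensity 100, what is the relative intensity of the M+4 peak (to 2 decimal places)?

Term probabilities: M 0.3411, M+2 0.4209, M+4 0.1948, M+6 0.0401, M+8 0.0031. Base peak = M+2.
P(M+2) = C(4,1) × 0.7642^3 × 0.2358^1 = 4 × 0.44629405 × 0.2358 = 0.420945 (base)
P(M+4) = C(4,2) × 0.7642^2 × 0.2358^2 = 6 × 0.58400164 × 0.05560164 = 0.194829
Relative intensity = 0.194829 / 0.420945 × 100 = 46.28

46.28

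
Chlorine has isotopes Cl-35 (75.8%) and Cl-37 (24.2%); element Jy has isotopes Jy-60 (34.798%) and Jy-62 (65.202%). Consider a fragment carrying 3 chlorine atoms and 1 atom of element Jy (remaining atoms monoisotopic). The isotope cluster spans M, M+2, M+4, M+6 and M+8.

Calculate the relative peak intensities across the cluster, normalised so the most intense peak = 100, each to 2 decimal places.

Chlorine pattern (n=3): 0.43551951 : 0.41713346 : 0.13317454 : 0.01417249
Element Jy pattern (n=1): 0.34798 : 0.65202
Convolve the two distributions (both contribute in 2-u steps):
  M: 0.43551951×0.34798 = 0.151552
  M+2: 0.43551951×0.65202 + 0.41713346×0.34798 = 0.429122
  M+4: 0.41713346×0.65202 + 0.13317454×0.34798 = 0.318321
  M+6: 0.13317454×0.65202 + 0.01417249×0.34798 = 0.091764
  M+8: 0.01417249×0.65202 = 0.009241
Scale to base peak (0.429122) = 100: 35.32 : 100.00 : 74.18 : 21.38 : 2.15

35.32 : 100.00 : 74.18 : 21.38 : 2.15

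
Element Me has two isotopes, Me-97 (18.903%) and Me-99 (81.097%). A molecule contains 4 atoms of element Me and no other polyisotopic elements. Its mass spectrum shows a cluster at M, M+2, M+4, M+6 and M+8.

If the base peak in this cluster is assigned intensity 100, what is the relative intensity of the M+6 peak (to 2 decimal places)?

Binomial terms of (0.18903 + 0.81097)^4: M 0.0013, M+2 0.0219, M+4 0.1410, M+6 0.4033, M+8 0.4325 → M+8 is the base peak.
P(M+8) = C(4,4) × 0.18903^0 × 0.81097^4 = 1 × 1.0000 × 0.43253291 = 0.432533 (base)
P(M+6) = C(4,3) × 0.18903^1 × 0.81097^3 = 4 × 0.18903 × 0.53335254 = 0.403279
Relative intensity = 0.403279 / 0.432533 × 100 = 93.24

93.24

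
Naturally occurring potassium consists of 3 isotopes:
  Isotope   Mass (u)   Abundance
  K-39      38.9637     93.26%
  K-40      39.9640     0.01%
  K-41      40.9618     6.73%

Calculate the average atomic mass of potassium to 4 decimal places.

39.0983 u

The abundance-weighted mean is 0.9326 × 38.9637 + 0.0001 × 39.9640 + 0.0673 × 40.9618
= 36.33755 + 0.00400 + 2.75673 = 39.09828 u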